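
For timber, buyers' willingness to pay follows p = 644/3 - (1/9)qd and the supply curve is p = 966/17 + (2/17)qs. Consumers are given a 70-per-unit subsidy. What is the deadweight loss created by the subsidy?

Pre-subsidy: 644/3 - (1/9)q = 966/17 + (2/17)q gives q* = 690 and p* = 138.
With the rebate, buyers effectively pay pb = ps − 70, where ps is the price sellers receive.
On the curves, pb = 644/3 - (1/9)q and ps = 966/17 + (2/17)q; the wedge ps − pb = 70 gives 966/17 + (2/17)q − (644/3 - (1/9)q) = 70, so q' = 996.
Then pb = 644/3 − (1/9)·996 = 104 and ps = 966/17 + (2/17)·996 = 174.
The subsidy expands output by 996 − 690 = 306 past the efficient level; on those units the gap between marginal cost and willingness to pay runs from 0 up to 70.
DWL = ½ × 70 × 306 = 10710.

Deadweight loss = 10710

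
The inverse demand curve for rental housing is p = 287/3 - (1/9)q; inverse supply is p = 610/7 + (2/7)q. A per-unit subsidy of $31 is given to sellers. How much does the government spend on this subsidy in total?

Government cost = $3087.6

Pre-subsidy: 287/3 - (1/9)q = 610/7 + (2/7)q gives q* = 21.48 and p* = 93.28.
With the subsidy, sellers receive ps = pb + 31 for each unit, where pb is the price buyers pay.
On the curves, pb = 287/3 - (1/9)q and ps = 610/7 + (2/7)q; the wedge ps − pb = 31 gives 610/7 + (2/7)q − (287/3 - (1/9)q) = 31, so q' = 99.6.
Then pb = 287/3 − (1/9)·99.6 = 84.6 and ps = 610/7 + (2/7)·99.6 = 115.6.
Government outlay = subsidy × quantity = 31 × 99.6 = 3087.6.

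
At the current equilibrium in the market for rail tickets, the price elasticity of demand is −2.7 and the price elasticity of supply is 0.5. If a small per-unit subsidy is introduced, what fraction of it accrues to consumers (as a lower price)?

Consumer share = 0.15625

For a small subsidy around the equilibrium, the benefit split depends on the relative slopes, which at a point are proportional to the elasticities.
Buyer share = εs/(εs + |εd|) = 0.5/(0.5 + 2.7) = 0.15625; seller share = |εd|/(εs + |εd|) = 0.84375.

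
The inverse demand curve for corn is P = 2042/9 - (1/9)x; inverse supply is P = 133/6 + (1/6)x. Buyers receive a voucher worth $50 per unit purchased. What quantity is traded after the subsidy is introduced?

Pre-subsidy: 2042/9 - (1/9)x = 133/6 + (1/6)x gives x* = 737 and P* = 145.
With the rebate, buyers effectively pay Pb = Ps − 50, where Ps is the price sellers receive.
On the curves, Pb = 2042/9 - (1/9)x and Ps = 133/6 + (1/6)x; the wedge Ps − Pb = 50 gives 133/6 + (1/6)x − (2042/9 - (1/9)x) = 50, so x' = 917.
Then Pb = 2042/9 − (1/9)·917 = 125 and Ps = 133/6 + (1/6)·917 = 175.

x' = 917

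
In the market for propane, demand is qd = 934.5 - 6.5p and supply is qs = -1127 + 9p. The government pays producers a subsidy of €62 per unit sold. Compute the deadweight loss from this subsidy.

Pre-subsidy: 934.5 - 6.5p = -1127 + 9p gives p* = 133, q* = 70.
With the subsidy, sellers receive ps = pb + 62 for each unit, where pb is the price buyers pay.
Supply in terms of pb becomes qs = -1127 + 9(pb + 62) = -569 + 9pb. Setting this equal to demand: 934.5 - 6.5pb = -569 + 9pb, so pb = 97.
Sellers receive ps = 97 + 62 = 159; q' = 934.5 − 6.5·97 = 304.
The subsidy expands output by 304 − 70 = 234 past the efficient level; on those units the gap between marginal cost and willingness to pay runs from 0 up to 62.
DWL = ½ × 62 × 234 = 7254.

Deadweight loss = €7254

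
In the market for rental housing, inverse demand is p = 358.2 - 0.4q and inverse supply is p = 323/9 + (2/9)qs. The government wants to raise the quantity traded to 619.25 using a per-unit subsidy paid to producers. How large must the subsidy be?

At q = 619.25, from the demand curve buyers pay pb = 358.2 − 0.4·619.25 = 110.5; from the supply curve sellers need ps = 323/9 + (2/9)·619.25 = 173.5.
The subsidy must fill the gap: s = ps − pb = 173.5 − 110.5 = 63.

Required subsidy s = 63 per unit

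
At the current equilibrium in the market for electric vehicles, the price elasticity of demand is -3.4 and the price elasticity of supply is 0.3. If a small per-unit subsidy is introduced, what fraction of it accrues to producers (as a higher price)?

For a small subsidy around the equilibrium, the benefit split depends on the relative slopes, which at a point are proportional to the elasticities.
Buyer share = εs/(εs + |εd|) = 0.3/(0.3 + 3.4) = 3/37; seller share = |εd|/(εs + |εd|) = 34/37.
So producers capture 34/37 of the subsidy.

Producer share = 34/37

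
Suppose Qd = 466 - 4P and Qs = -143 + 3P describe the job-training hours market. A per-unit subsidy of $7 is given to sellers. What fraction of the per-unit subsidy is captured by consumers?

Pre-subsidy: 466 - 4P = -143 + 3P gives P* = 87, Q* = 118.
With the subsidy, sellers receive Ps = Pb + 7 for each unit, where Pb is the price buyers pay.
Supply in terms of Pb becomes Qs = -143 + 3(Pb + 7) = -122 + 3Pb. Setting this equal to demand: 466 - 4Pb = -122 + 3Pb, so Pb = 84.
Sellers receive Ps = 84 + 7 = 91; Q' = 466 − 4·84 = 130.
Buyers' price falls by P* − Pb = 87 − 84 = 3; sellers' price rises by Ps − P* = 91 − 87 = 4.
So consumers capture 3/7 = 3/7 of each unit of subsidy.

Consumer share = 3/7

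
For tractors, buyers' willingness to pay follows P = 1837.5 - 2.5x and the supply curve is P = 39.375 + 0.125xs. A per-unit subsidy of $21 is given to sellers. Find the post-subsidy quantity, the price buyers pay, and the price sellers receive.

Pre-subsidy: 1837.5 - 2.5x = 39.375 + 0.125x gives x* = 685 and P* = 125.
With the subsidy, sellers receive Ps = Pb + 21 for each unit, where Pb is the price buyers pay.
On the curves, Pb = 1837.5 - 2.5x and Ps = 39.375 + 0.125x; the wedge Ps − Pb = 21 gives 39.375 + 0.125x − (1837.5 - 2.5x) = 21, so x' = 693.
Then Pb = 1837.5 − 2.5·693 = 105 and Ps = 39.375 + 0.125·693 = 126.

x' = 693; buyers pay $105; sellers receive $126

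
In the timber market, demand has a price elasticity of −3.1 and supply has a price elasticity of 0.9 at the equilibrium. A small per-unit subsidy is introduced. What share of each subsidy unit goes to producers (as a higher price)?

Producer share = 0.775

For a small subsidy around the equilibrium, the benefit split depends on the relative slopes, which at a point are proportional to the elasticities.
Buyer share = εs/(εs + |εd|) = 0.9/(0.9 + 3.1) = 0.225; seller share = |εd|/(εs + |εd|) = 0.775.
So producers capture 0.775 of the subsidy.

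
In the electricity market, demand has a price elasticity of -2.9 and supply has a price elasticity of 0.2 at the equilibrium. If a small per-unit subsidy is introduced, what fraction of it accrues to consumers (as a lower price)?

For a small subsidy around the equilibrium, the benefit split depends on the relative slopes, which at a point are proportional to the elasticities.
Buyer share = εs/(εs + |εd|) = 0.2/(0.2 + 2.9) = 2/31; seller share = |εd|/(εs + |εd|) = 29/31.

Consumer share = 2/31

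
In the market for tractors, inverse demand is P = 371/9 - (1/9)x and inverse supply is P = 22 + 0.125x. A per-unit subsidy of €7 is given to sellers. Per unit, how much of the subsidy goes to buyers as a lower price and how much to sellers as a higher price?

Pre-subsidy: 371/9 - (1/9)x = 22 + 0.125x gives x* = 1384/17 and P* = 547/17.
With the subsidy, sellers receive Ps = Pb + 7 for each unit, where Pb is the price buyers pay.
On the curves, Pb = 371/9 - (1/9)x and Ps = 22 + 0.125x; the wedge Ps − Pb = 7 gives 22 + 0.125x − (371/9 - (1/9)x) = 7, so x' = 1888/17.
Then Pb = 371/9 − (1/9)·(1888/17) = 491/17 and Ps = 22 + 0.125·(1888/17) = 610/17.
Buyers' price falls by P* − Pb = 547/17 − 491/17 = 56/17; sellers' price rises by Ps − P* = 610/17 − 547/17 = 63/17.

Buyers gain 56/17 per unit; sellers gain 63/17 per unit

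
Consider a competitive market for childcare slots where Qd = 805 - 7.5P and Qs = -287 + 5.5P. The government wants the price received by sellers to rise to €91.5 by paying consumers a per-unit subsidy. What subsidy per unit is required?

Required subsidy s = €13 per unit

At a seller price of 91.5, quantity supplied is -287 + 5.5·91.5 = 216.25.
Buyers absorb 216.25 only when they pay Pb with 805 − 7.5·Pb = 216.25, i.e. Pb = 78.5.
s = Ps − Pb = 91.5 − 78.5 = 13.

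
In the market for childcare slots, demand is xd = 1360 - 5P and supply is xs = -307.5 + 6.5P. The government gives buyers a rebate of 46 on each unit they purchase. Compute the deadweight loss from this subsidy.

Deadweight loss = 2990

Pre-subsidy: 1360 - 5P = -307.5 + 6.5P gives P* = 145, x* = 635.
With the rebate, buyers effectively pay Pb = Ps − 46, where Ps is the price sellers receive.
Demand in terms of Ps becomes xd = 1360 − 5(Ps − 46) = 1590 - 5Ps. Setting this equal to supply: 1590 - 5Ps = -307.5 + 6.5Ps, so Ps = 165.
Buyers pay Pb = 165 − 46 = 119; x' = -307.5 + 6.5·165 = 765.
The subsidy expands output by 765 − 635 = 130 past the efficient level; on those units the gap between marginal cost and willingness to pay runs from 0 up to 46.
DWL = ½ × 46 × 130 = 2990.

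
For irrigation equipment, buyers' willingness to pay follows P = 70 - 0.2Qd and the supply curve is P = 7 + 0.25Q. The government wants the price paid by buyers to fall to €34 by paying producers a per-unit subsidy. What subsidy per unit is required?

Required subsidy s = €18 per unit

At a buyer price of 34, quantity demanded is 350 − 5·34 = 180.
Sellers supply 180 only when they receive Ps = 7 + 0.25·180 = 52.
s = Ps − Pb = 52 − 34 = 18.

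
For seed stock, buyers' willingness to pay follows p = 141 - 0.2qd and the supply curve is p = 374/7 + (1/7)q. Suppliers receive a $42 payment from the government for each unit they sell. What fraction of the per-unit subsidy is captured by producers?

Producer share = 5/12

Pre-subsidy: 141 - 0.2q = 374/7 + (1/7)q gives q* = 3065/12 and p* = 1079/12.
With the subsidy, sellers receive ps = pb + 42 for each unit, where pb is the price buyers pay.
On the curves, pb = 141 - 0.2q and ps = 374/7 + (1/7)q; the wedge ps − pb = 42 gives 374/7 + (1/7)q − (141 - 0.2q) = 42, so q' = 4535/12.
Then pb = 141 − 0.2·(4535/12) = 785/12 and ps = 374/7 + (1/7)·(4535/12) = 1289/12.
Buyers' price falls by p* − pb = 1079/12 − 785/12 = 24.5; sellers' price rises by ps − p* = 1289/12 − 1079/12 = 17.5.
So producers capture 17.5/42 = 5/12 of each unit of subsidy.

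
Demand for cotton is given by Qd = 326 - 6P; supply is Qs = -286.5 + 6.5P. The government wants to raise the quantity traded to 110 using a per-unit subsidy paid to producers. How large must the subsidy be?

Required subsidy s = 25 per unit

At Q = 110, invert demand for the buyer price: Pb = (326 − 110)/6 = 36; invert supply for the seller price: Ps = (110 − (-286.5))/6.5 = 61.
The subsidy must fill the gap: s = Ps − Pb = 61 − 36 = 25.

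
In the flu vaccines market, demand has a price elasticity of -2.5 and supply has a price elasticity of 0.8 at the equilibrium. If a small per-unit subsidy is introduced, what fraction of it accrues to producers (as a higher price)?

Producer share = 25/33

For a small subsidy around the equilibrium, the benefit split depends on the relative slopes, which at a point are proportional to the elasticities.
Buyer share = εs/(εs + |εd|) = 0.8/(0.8 + 2.5) = 8/33; seller share = |εd|/(εs + |εd|) = 25/33.
So producers capture 25/33 of the subsidy.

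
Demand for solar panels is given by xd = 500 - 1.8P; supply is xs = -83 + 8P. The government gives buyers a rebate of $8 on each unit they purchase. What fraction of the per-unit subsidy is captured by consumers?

Consumer share = 40/49

Pre-subsidy: 500 - 1.8P = -83 + 8P gives P* = 2915/49, x* = 19253/49.
With the rebate, buyers effectively pay Pb = Ps − 8, where Ps is the price sellers receive.
Demand in terms of Ps becomes xd = 500 − 1.8(Ps − 8) = 514.4 - 1.8Ps. Setting this equal to supply: 514.4 - 1.8Ps = -83 + 8Ps, so Ps = 2987/49.
Buyers pay Pb = 2987/49 − 8 = 2595/49; x' = -83 + 8·(2987/49) = 19829/49.
Buyers' price falls by P* − Pb = 2915/49 − 2595/49 = 320/49; sellers' price rises by Ps − P* = 2987/49 − 2915/49 = 72/49.
So consumers capture (320/49)/8 = 40/49 of each unit of subsidy.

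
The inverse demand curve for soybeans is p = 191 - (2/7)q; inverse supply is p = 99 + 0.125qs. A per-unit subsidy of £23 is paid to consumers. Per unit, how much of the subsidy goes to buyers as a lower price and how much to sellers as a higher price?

Pre-subsidy: 191 - (2/7)q = 99 + 0.125q gives q* = 224 and p* = 127.
With the rebate, buyers effectively pay pb = ps − 23, where ps is the price sellers receive.
On the curves, pb = 191 - (2/7)q and ps = 99 + 0.125q; the wedge ps − pb = 23 gives 99 + 0.125q − (191 - (2/7)q) = 23, so q' = 280.
Then pb = 191 − (2/7)·280 = 111 and ps = 99 + 0.125·280 = 134.
Buyers' price falls by p* − pb = 127 − 111 = 16; sellers' price rises by ps − p* = 134 − 127 = 7.

Buyers gain £16 per unit; sellers gain £7 per unit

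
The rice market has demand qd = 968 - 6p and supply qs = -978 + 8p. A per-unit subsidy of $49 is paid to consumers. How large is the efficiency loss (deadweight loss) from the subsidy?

Pre-subsidy: 968 - 6p = -978 + 8p gives p* = 139, q* = 134.
With the rebate, buyers effectively pay pb = ps − 49, where ps is the price sellers receive.
Demand in terms of ps becomes qd = 968 − 6(ps − 49) = 1262 - 6ps. Setting this equal to supply: 1262 - 6ps = -978 + 8ps, so ps = 160.
Buyers pay pb = 160 − 49 = 111; q' = -978 + 8·160 = 302.
The subsidy expands output by 302 − 134 = 168 past the efficient level; on those units the gap between marginal cost and willingness to pay runs from 0 up to 49.
DWL = ½ × 49 × 168 = 4116.

Deadweight loss = $4116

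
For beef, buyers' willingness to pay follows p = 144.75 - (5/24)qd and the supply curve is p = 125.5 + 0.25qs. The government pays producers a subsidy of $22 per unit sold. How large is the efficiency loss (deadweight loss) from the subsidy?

Deadweight loss = $528

Pre-subsidy: 144.75 - (5/24)q = 125.5 + 0.25q gives q* = 42 and p* = 136.
With the subsidy, sellers receive ps = pb + 22 for each unit, where pb is the price buyers pay.
On the curves, pb = 144.75 - (5/24)q and ps = 125.5 + 0.25q; the wedge ps − pb = 22 gives 125.5 + 0.25q − (144.75 - (5/24)q) = 22, so q' = 90.
Then pb = 144.75 − (5/24)·90 = 126 and ps = 125.5 + 0.25·90 = 148.
The subsidy expands output by 90 − 42 = 48 past the efficient level; on those units the gap between marginal cost and willingness to pay runs from 0 up to 22.
DWL = ½ × 22 × 48 = 528.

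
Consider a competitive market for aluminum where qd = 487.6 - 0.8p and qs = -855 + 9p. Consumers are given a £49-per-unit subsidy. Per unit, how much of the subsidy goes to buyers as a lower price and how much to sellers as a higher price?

Buyers gain £45 per unit; sellers gain £4 per unit

Pre-subsidy: 487.6 - 0.8p = -855 + 9p gives p* = 137, q* = 378.
With the rebate, buyers effectively pay pb = ps − 49, where ps is the price sellers receive.
Demand in terms of ps becomes qd = 487.6 − 0.8(ps − 49) = 526.8 - 0.8ps. Setting this equal to supply: 526.8 - 0.8ps = -855 + 9ps, so ps = 141.
Buyers pay pb = 141 − 49 = 92; q' = -855 + 9·141 = 414.
Buyers' price falls by p* − pb = 137 − 92 = 45; sellers' price rises by ps − p* = 141 − 137 = 4.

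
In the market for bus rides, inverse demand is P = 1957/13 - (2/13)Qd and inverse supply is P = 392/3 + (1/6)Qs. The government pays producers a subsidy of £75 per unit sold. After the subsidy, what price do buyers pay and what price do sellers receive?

Pre-subsidy: 1957/13 - (2/13)Q = 392/3 + (1/6)Q gives Q* = 62 and P* = 141.
With the subsidy, sellers receive Ps = Pb + 75 for each unit, where Pb is the price buyers pay.
On the curves, Pb = 1957/13 - (2/13)Q and Ps = 392/3 + (1/6)Q; the wedge Ps − Pb = 75 gives 392/3 + (1/6)Q − (1957/13 - (2/13)Q) = 75, so Q' = 296.
Then Pb = 1957/13 − (2/13)·296 = 105 and Ps = 392/3 + (1/6)·296 = 180.

Buyers pay £105; sellers receive £180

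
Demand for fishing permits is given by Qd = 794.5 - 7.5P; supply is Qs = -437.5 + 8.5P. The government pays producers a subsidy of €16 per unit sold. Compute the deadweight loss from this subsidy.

Pre-subsidy: 794.5 - 7.5P = -437.5 + 8.5P gives P* = 77, Q* = 217.
With the subsidy, sellers receive Ps = Pb + 16 for each unit, where Pb is the price buyers pay.
Supply in terms of Pb becomes Qs = -437.5 + 8.5(Pb + 16) = -301.5 + 8.5Pb. Setting this equal to demand: 794.5 - 7.5Pb = -301.5 + 8.5Pb, so Pb = 68.5.
Sellers receive Ps = 68.5 + 16 = 84.5; Q' = 794.5 − 7.5·68.5 = 280.75.
The subsidy expands output by 280.75 − 217 = 63.75 past the efficient level; on those units the gap between marginal cost and willingness to pay runs from 0 up to 16.
DWL = ½ × 16 × 63.75 = 510.

Deadweight loss = €510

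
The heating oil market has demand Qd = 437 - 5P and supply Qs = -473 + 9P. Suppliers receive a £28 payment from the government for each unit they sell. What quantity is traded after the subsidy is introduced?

Q' = 202

Pre-subsidy: 437 - 5P = -473 + 9P gives P* = 65, Q* = 112.
With the subsidy, sellers receive Ps = Pb + 28 for each unit, where Pb is the price buyers pay.
Supply in terms of Pb becomes Qs = -473 + 9(Pb + 28) = -221 + 9Pb. Setting this equal to demand: 437 - 5Pb = -221 + 9Pb, so Pb = 47.
Sellers receive Ps = 47 + 28 = 75; Q' = 437 − 5·47 = 202.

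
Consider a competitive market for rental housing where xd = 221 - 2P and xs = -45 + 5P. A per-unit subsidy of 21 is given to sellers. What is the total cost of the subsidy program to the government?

Pre-subsidy: 221 - 2P = -45 + 5P gives P* = 38, x* = 145.
With the subsidy, sellers receive Ps = Pb + 21 for each unit, where Pb is the price buyers pay.
Supply in terms of Pb becomes xs = -45 + 5(Pb + 21) = 60 + 5Pb. Setting this equal to demand: 221 - 2Pb = 60 + 5Pb, so Pb = 23.
Sellers receive Ps = 23 + 21 = 44; x' = 221 − 2·23 = 175.
Government outlay = subsidy × quantity = 21 × 175 = 3675.

Government cost = 3675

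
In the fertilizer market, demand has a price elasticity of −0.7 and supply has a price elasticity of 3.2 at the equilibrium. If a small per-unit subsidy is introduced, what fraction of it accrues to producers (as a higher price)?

For a small subsidy around the equilibrium, the benefit split depends on the relative slopes, which at a point are proportional to the elasticities.
Buyer share = εs/(εs + |εd|) = 3.2/(3.2 + 0.7) = 32/39; seller share = |εd|/(εs + |εd|) = 7/39.
So producers capture 7/39 of the subsidy.

Producer share = 7/39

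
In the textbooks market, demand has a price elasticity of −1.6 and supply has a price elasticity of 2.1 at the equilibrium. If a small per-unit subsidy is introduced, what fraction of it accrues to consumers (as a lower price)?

For a small subsidy around the equilibrium, the benefit split depends on the relative slopes, which at a point are proportional to the elasticities.
Buyer share = εs/(εs + |εd|) = 2.1/(2.1 + 1.6) = 21/37; seller share = |εd|/(εs + |εd|) = 16/37.

Consumer share = 21/37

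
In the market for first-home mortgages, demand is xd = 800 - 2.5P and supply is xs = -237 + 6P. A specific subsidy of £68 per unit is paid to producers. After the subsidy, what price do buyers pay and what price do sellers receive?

Buyers pay £74; sellers receive £142

Pre-subsidy: 800 - 2.5P = -237 + 6P gives P* = 122, x* = 495.
With the subsidy, sellers receive Ps = Pb + 68 for each unit, where Pb is the price buyers pay.
Supply in terms of Pb becomes xs = -237 + 6(Pb + 68) = 171 + 6Pb. Setting this equal to demand: 800 - 2.5Pb = 171 + 6Pb, so Pb = 74.
Sellers receive Ps = 74 + 68 = 142; x' = 800 − 2.5·74 = 615.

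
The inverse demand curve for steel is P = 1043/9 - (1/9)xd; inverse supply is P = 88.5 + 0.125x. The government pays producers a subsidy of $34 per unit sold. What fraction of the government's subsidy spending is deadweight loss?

DWL / government spending = 18/65

Pre-subsidy: 1043/9 - (1/9)x = 88.5 + 0.125x gives x* = 116 and P* = 103.
With the subsidy, sellers receive Ps = Pb + 34 for each unit, where Pb is the price buyers pay.
On the curves, Pb = 1043/9 - (1/9)x and Ps = 88.5 + 0.125x; the wedge Ps − Pb = 34 gives 88.5 + 0.125x − (1043/9 - (1/9)x) = 34, so x' = 260.
Then Pb = 1043/9 − (1/9)·260 = 87 and Ps = 88.5 + 0.125·260 = 121.
ΔCS = ½(116 + 260)(103 − 87) = 3008; ΔPS = ½(116 + 260)(121 − 103) = 3384.
Government spending = 34 × 260 = 8840.
DWL = ½ × 34 × (260 − 116) = 2448; fraction = 2448 / 8840 = 18/65.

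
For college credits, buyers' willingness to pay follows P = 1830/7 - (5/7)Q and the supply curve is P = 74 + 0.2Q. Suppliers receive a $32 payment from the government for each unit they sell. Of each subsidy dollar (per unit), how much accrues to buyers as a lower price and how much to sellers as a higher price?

Pre-subsidy: 1830/7 - (5/7)Q = 74 + 0.2Q gives Q* = 205 and P* = 115.
With the subsidy, sellers receive Ps = Pb + 32 for each unit, where Pb is the price buyers pay.
On the curves, Pb = 1830/7 - (5/7)Q and Ps = 74 + 0.2Q; the wedge Ps − Pb = 32 gives 74 + 0.2Q − (1830/7 - (5/7)Q) = 32, so Q' = 240.
Then Pb = 1830/7 − (5/7)·240 = 90 and Ps = 74 + 0.2·240 = 122.
Buyers' price falls by P* − Pb = 115 − 90 = 25; sellers' price rises by Ps − P* = 122 − 115 = 7.

Buyers gain $25 per unit; sellers gain $7 per unit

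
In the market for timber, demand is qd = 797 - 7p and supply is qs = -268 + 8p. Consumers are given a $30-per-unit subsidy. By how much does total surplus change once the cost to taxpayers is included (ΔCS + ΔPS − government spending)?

Pre-subsidy: 797 - 7p = -268 + 8p gives p* = 71, q* = 300.
With the rebate, buyers effectively pay pb = ps − 30, where ps is the price sellers receive.
Demand in terms of ps becomes qd = 797 − 7(ps − 30) = 1007 - 7ps. Setting this equal to supply: 1007 - 7ps = -268 + 8ps, so ps = 85.
Buyers pay pb = 85 − 30 = 55; q' = -268 + 8·85 = 412.
ΔCS = ½(300 + 412)(71 − 55) = 5696; ΔPS = ½(300 + 412)(85 − 71) = 4984.
Government spending = 30 × 412 = 12360.
Net change = 5696 + 4984 − 12360 = -1680. The loss equals the DWL triangle ½·30·112.

Net change in total surplus = -$1680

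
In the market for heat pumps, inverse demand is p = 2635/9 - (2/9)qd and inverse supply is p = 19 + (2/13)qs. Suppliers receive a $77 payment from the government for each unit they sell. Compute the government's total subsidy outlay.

Pre-subsidy: 2635/9 - (2/9)q = 19 + (2/13)q gives q* = 728 and p* = 131.
With the subsidy, sellers receive ps = pb + 77 for each unit, where pb is the price buyers pay.
On the curves, pb = 2635/9 - (2/9)q and ps = 19 + (2/13)q; the wedge ps − pb = 77 gives 19 + (2/13)q − (2635/9 - (2/9)q) = 77, so q' = 932.75.
Then pb = 2635/9 − (2/9)·932.75 = 85.5 and ps = 19 + (2/13)·932.75 = 162.5.
Government outlay = subsidy × quantity = 77 × 932.75 = 71821.75.

Government cost = $71821.75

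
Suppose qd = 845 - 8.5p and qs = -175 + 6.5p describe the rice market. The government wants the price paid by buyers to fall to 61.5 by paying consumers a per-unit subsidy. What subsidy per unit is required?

At a buyer price of 61.5, quantity demanded is 845 − 8.5·61.5 = 322.25.
Sellers supply 322.25 only when they receive ps with -175 + 6.5·ps = 322.25, i.e. ps = 76.5.
s = ps − pb = 76.5 − 61.5 = 15.

Required subsidy s = 15 per unit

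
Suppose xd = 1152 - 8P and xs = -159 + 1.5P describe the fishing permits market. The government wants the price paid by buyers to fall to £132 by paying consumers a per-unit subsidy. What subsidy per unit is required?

At a buyer price of 132, quantity demanded is 1152 − 8·132 = 96.
Sellers supply 96 only when they receive Ps with -159 + 1.5·Ps = 96, i.e. Ps = 170.
s = Ps − Pb = 170 − 132 = 38.

Required subsidy s = £38 per unit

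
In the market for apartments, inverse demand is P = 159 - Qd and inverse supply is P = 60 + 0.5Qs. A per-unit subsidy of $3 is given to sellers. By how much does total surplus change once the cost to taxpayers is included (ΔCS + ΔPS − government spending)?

Net change in total surplus = -$3

Pre-subsidy: 159 - Q = 60 + 0.5Q gives Q* = 66 and P* = 93.
With the subsidy, sellers receive Ps = Pb + 3 for each unit, where Pb is the price buyers pay.
On the curves, Pb = 159 - Q and Ps = 60 + 0.5Q; the wedge Ps − Pb = 3 gives 60 + 0.5Q − (159 - Q) = 3, so Q' = 68.
Then Pb = 159 − 1·68 = 91 and Ps = 60 + 0.5·68 = 94.
ΔCS = ½(66 + 68)(93 − 91) = 134; ΔPS = ½(66 + 68)(94 − 93) = 67.
Government spending = 3 × 68 = 204.
Net change = 134 + 67 − 204 = -3. The loss equals the DWL triangle ½·3·2.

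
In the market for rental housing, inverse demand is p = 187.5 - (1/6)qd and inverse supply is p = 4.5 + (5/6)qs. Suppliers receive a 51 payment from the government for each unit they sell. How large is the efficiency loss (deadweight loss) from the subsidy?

Pre-subsidy: 187.5 - (1/6)q = 4.5 + (5/6)q gives q* = 183 and p* = 157.
With the subsidy, sellers receive ps = pb + 51 for each unit, where pb is the price buyers pay.
On the curves, pb = 187.5 - (1/6)q and ps = 4.5 + (5/6)q; the wedge ps − pb = 51 gives 4.5 + (5/6)q − (187.5 - (1/6)q) = 51, so q' = 234.
Then pb = 187.5 − (1/6)·234 = 148.5 and ps = 4.5 + (5/6)·234 = 199.5.
The subsidy expands output by 234 − 183 = 51 past the efficient level; on those units the gap between marginal cost and willingness to pay runs from 0 up to 51.
DWL = ½ × 51 × 51 = 1300.5.

Deadweight loss = 1300.5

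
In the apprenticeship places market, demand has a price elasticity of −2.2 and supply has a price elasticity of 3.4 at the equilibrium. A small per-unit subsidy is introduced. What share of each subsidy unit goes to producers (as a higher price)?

For a small subsidy around the equilibrium, the benefit split depends on the relative slopes, which at a point are proportional to the elasticities.
Buyer share = εs/(εs + |εd|) = 3.4/(3.4 + 2.2) = 17/28; seller share = |εd|/(εs + |εd|) = 11/28.
So producers capture 11/28 of the subsidy.

Producer share = 11/28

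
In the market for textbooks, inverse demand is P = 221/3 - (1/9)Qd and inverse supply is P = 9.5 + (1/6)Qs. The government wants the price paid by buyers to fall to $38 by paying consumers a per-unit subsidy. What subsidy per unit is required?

At a buyer price of 38, quantity demanded is 663 − 9·38 = 321.
Sellers supply 321 only when they receive Ps = 9.5 + (1/6)·321 = 63.
s = Ps − Pb = 63 − 38 = 25.

Required subsidy s = $25 per unit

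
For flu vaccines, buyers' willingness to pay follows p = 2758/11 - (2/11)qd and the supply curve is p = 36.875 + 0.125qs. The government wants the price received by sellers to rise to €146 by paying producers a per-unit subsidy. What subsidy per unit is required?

Required subsidy s = €54 per unit

At a seller price of 146, quantity supplied is -295 + 8·146 = 873.
Buyers absorb 873 only when they pay pb = 2758/11 − (2/11)·873 = 92.
s = ps − pb = 146 − 92 = 54.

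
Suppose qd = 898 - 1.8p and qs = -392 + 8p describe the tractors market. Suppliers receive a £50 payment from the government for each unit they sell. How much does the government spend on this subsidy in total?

Government cost = 1799600/49

Pre-subsidy: 898 - 1.8p = -392 + 8p gives p* = 6450/49, q* = 32392/49.
With the subsidy, sellers receive ps = pb + 50 for each unit, where pb is the price buyers pay.
Supply in terms of pb becomes qs = -392 + 8(pb + 50) = 8 + 8pb. Setting this equal to demand: 898 - 1.8pb = 8 + 8pb, so pb = 4450/49.
Sellers receive ps = 4450/49 + 50 = 6900/49; q' = 898 − 1.8·(4450/49) = 35992/49.
Government outlay = subsidy × quantity = 50 × 35992/49 = 1799600/49.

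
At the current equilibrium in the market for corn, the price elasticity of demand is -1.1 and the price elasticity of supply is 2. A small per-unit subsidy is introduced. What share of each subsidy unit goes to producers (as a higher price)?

Producer share = 11/31

For a small subsidy around the equilibrium, the benefit split depends on the relative slopes, which at a point are proportional to the elasticities.
Buyer share = εs/(εs + |εd|) = 2/(2 + 1.1) = 20/31; seller share = |εd|/(εs + |εd|) = 11/31.
So producers capture 11/31 of the subsidy.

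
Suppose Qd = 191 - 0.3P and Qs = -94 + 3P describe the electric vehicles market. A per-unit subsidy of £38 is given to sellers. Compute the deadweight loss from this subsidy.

Deadweight loss = 2166/11

Pre-subsidy: 191 - 0.3P = -94 + 3P gives P* = 950/11, Q* = 1816/11.
With the subsidy, sellers receive Ps = Pb + 38 for each unit, where Pb is the price buyers pay.
Supply in terms of Pb becomes Qs = -94 + 3(Pb + 38) = 20 + 3Pb. Setting this equal to demand: 191 - 0.3Pb = 20 + 3Pb, so Pb = 570/11.
Sellers receive Ps = 570/11 + 38 = 988/11; Q' = 191 − 0.3·(570/11) = 1930/11.
The subsidy expands output by 1930/11 − 1816/11 = 114/11 past the efficient level; on those units the gap between marginal cost and willingness to pay runs from 0 up to 38.
DWL = ½ × 38 × 114/11 = 2166/11.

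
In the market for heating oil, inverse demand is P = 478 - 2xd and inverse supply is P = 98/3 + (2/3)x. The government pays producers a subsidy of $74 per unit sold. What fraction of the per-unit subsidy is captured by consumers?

Consumer share = 0.75

Pre-subsidy: 478 - 2x = 98/3 + (2/3)x gives x* = 167 and P* = 144.
With the subsidy, sellers receive Ps = Pb + 74 for each unit, where Pb is the price buyers pay.
On the curves, Pb = 478 - 2x and Ps = 98/3 + (2/3)x; the wedge Ps − Pb = 74 gives 98/3 + (2/3)x − (478 - 2x) = 74, so x' = 194.75.
Then Pb = 478 − 2·194.75 = 88.5 and Ps = 98/3 + (2/3)·194.75 = 162.5.
Buyers' price falls by P* − Pb = 144 − 88.5 = 55.5; sellers' price rises by Ps − P* = 162.5 − 144 = 18.5.
So consumers capture 55.5/74 = 0.75 of each unit of subsidy.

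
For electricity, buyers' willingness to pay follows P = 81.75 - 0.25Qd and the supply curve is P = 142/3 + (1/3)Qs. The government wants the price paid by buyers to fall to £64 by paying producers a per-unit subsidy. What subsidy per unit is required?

At a buyer price of 64, quantity demanded is 327 − 4·64 = 71.
Sellers supply 71 only when they receive Ps = 142/3 + (1/3)·71 = 71.
s = Ps − Pb = 71 − 64 = 7.

Required subsidy s = £7 per unit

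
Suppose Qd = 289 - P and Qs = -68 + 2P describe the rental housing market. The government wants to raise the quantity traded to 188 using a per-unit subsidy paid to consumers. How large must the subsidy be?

Required subsidy s = 27 per unit

At Q = 188, invert demand for the buyer price: Pb = (289 − 188)/1 = 101; invert supply for the seller price: Ps = (188 − (-68))/2 = 128.
The subsidy must fill the gap: s = Ps − Pb = 128 − 101 = 27.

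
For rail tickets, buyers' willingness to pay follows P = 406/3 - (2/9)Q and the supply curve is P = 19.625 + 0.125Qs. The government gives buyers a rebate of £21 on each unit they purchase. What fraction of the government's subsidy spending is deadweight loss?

DWL / government spending = 252/3281

Pre-subsidy: 406/3 - (2/9)Q = 19.625 + 0.125Q gives Q* = 333.24 and P* = 61.28.
With the rebate, buyers effectively pay Pb = Ps − 21, where Ps is the price sellers receive.
On the curves, Pb = 406/3 - (2/9)Q and Ps = 19.625 + 0.125Q; the wedge Ps − Pb = 21 gives 19.625 + 0.125Q − (406/3 - (2/9)Q) = 21, so Q' = 393.72.
Then Pb = 406/3 − (2/9)·393.72 = 47.84 and Ps = 19.625 + 0.125·393.72 = 68.84.
ΔCS = ½(333.24 + 393.72)(61.28 − 47.84) = 4885.1712; ΔPS = ½(333.24 + 393.72)(68.84 − 61.28) = 2747.9088.
Government spending = 21 × 393.72 = 8268.12.
DWL = ½ × 21 × (393.72 − 333.24) = 635.04; fraction = 635.04 / 8268.12 = 252/3281.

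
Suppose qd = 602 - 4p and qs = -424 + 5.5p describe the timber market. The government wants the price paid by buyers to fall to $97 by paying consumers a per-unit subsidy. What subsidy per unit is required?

At a buyer price of 97, quantity demanded is 602 − 4·97 = 214.
Sellers supply 214 only when they receive ps with -424 + 5.5·ps = 214, i.e. ps = 116.
s = ps − pb = 116 − 97 = 19.

Required subsidy s = $19 per unit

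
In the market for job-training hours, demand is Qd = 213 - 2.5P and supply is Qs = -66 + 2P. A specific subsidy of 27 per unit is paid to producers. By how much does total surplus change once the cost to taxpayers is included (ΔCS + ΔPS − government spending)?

Net change in total surplus = -405

Pre-subsidy: 213 - 2.5P = -66 + 2P gives P* = 62, Q* = 58.
With the subsidy, sellers receive Ps = Pb + 27 for each unit, where Pb is the price buyers pay.
Supply in terms of Pb becomes Qs = -66 + 2(Pb + 27) = -12 + 2Pb. Setting this equal to demand: 213 - 2.5Pb = -12 + 2Pb, so Pb = 50.
Sellers receive Ps = 50 + 27 = 77; Q' = 213 − 2.5·50 = 88.
ΔCS = ½(58 + 88)(62 − 50) = 876; ΔPS = ½(58 + 88)(77 − 62) = 1095.
Government spending = 27 × 88 = 2376.
Net change = 876 + 1095 − 2376 = -405. The loss equals the DWL triangle ½·27·30.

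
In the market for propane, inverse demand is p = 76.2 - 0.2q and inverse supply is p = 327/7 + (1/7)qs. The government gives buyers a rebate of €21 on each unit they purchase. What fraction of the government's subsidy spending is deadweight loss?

DWL / government spending = 245/1178

Pre-subsidy: 76.2 - 0.2q = 327/7 + (1/7)q gives q* = 86 and p* = 59.
With the rebate, buyers effectively pay pb = ps − 21, where ps is the price sellers receive.
On the curves, pb = 76.2 - 0.2q and ps = 327/7 + (1/7)q; the wedge ps − pb = 21 gives 327/7 + (1/7)q − (76.2 - 0.2q) = 21, so q' = 147.25.
Then pb = 76.2 − 0.2·147.25 = 46.75 and ps = 327/7 + (1/7)·147.25 = 67.75.
ΔCS = ½(86 + 147.25)(59 − 46.75) = 1428.65625; ΔPS = ½(86 + 147.25)(67.75 − 59) = 1020.46875.
Government spending = 21 × 147.25 = 3092.25.
DWL = ½ × 21 × (147.25 − 86) = 643.125; fraction = 643.125 / 3092.25 = 245/1178.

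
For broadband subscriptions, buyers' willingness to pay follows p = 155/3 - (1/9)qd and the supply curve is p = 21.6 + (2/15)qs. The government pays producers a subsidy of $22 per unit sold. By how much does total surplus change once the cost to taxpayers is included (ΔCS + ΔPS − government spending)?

Pre-subsidy: 155/3 - (1/9)q = 21.6 + (2/15)q gives q* = 123 and p* = 38.
With the subsidy, sellers receive ps = pb + 22 for each unit, where pb is the price buyers pay.
On the curves, pb = 155/3 - (1/9)q and ps = 21.6 + (2/15)q; the wedge ps − pb = 22 gives 21.6 + (2/15)q − (155/3 - (1/9)q) = 22, so q' = 213.
Then pb = 155/3 − (1/9)·213 = 28 and ps = 21.6 + (2/15)·213 = 50.
ΔCS = ½(123 + 213)(38 − 28) = 1680; ΔPS = ½(123 + 213)(50 − 38) = 2016.
Government spending = 22 × 213 = 4686.
Net change = 1680 + 2016 − 4686 = -990. The loss equals the DWL triangle ½·22·90.

Net change in total surplus = -$990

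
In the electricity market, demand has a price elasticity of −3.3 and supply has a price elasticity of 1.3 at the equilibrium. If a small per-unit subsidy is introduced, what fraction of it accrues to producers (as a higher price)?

Producer share = 33/46

For a small subsidy around the equilibrium, the benefit split depends on the relative slopes, which at a point are proportional to the elasticities.
Buyer share = εs/(εs + |εd|) = 1.3/(1.3 + 3.3) = 13/46; seller share = |εd|/(εs + |εd|) = 33/46.
So producers capture 33/46 of the subsidy.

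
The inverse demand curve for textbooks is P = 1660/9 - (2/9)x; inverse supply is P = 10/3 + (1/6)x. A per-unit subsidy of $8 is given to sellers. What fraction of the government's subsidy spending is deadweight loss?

Pre-subsidy: 1660/9 - (2/9)x = 10/3 + (1/6)x gives x* = 3260/7 and P* = 1700/21.
With the subsidy, sellers receive Ps = Pb + 8 for each unit, where Pb is the price buyers pay.
On the curves, Pb = 1660/9 - (2/9)x and Ps = 10/3 + (1/6)x; the wedge Ps − Pb = 8 gives 10/3 + (1/6)x − (1660/9 - (2/9)x) = 8, so x' = 3404/7.
Then Pb = 1660/9 − (2/9)·(3404/7) = 1604/21 and Ps = 10/3 + (1/6)·(3404/7) = 1772/21.
ΔCS = ½(3260/7 + 3404/7)(1700/21 − 1604/21) = 2176; ΔPS = ½(3260/7 + 3404/7)(1772/21 − 1700/21) = 1632.
Government spending = 8 × 3404/7 = 27232/7.
DWL = ½ × 8 × (3404/7 − 3260/7) = 576/7; fraction = (576/7) / (27232/7) = 18/851.

DWL / government spending = 18/851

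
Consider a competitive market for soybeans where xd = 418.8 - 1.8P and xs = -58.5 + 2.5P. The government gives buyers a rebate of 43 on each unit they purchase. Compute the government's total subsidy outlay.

Pre-subsidy: 418.8 - 1.8P = -58.5 + 2.5P gives P* = 111, x* = 219.
With the rebate, buyers effectively pay Pb = Ps − 43, where Ps is the price sellers receive.
Demand in terms of Ps becomes xd = 418.8 − 1.8(Ps − 43) = 496.2 - 1.8Ps. Setting this equal to supply: 496.2 - 1.8Ps = -58.5 + 2.5Ps, so Ps = 129.
Buyers pay Pb = 129 − 43 = 86; x' = -58.5 + 2.5·129 = 264.
Government outlay = subsidy × quantity = 43 × 264 = 11352.

Government cost = 11352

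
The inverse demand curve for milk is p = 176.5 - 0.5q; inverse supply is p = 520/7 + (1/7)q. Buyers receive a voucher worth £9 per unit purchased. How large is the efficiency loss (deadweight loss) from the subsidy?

Pre-subsidy: 176.5 - 0.5q = 520/7 + (1/7)q gives q* = 159 and p* = 97.
With the rebate, buyers effectively pay pb = ps − 9, where ps is the price sellers receive.
On the curves, pb = 176.5 - 0.5q and ps = 520/7 + (1/7)q; the wedge ps − pb = 9 gives 520/7 + (1/7)q − (176.5 - 0.5q) = 9, so q' = 173.
Then pb = 176.5 − 0.5·173 = 90 and ps = 520/7 + (1/7)·173 = 99.
The subsidy expands output by 173 − 159 = 14 past the efficient level; on those units the gap between marginal cost and willingness to pay runs from 0 up to 9.
DWL = ½ × 9 × 14 = 63.

Deadweight loss = £63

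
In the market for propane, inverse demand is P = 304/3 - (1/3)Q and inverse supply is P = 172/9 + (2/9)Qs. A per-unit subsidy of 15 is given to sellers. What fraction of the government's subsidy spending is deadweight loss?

Pre-subsidy: 304/3 - (1/3)Q = 172/9 + (2/9)Q gives Q* = 148 and P* = 52.
With the subsidy, sellers receive Ps = Pb + 15 for each unit, where Pb is the price buyers pay.
On the curves, Pb = 304/3 - (1/3)Q and Ps = 172/9 + (2/9)Q; the wedge Ps − Pb = 15 gives 172/9 + (2/9)Q − (304/3 - (1/3)Q) = 15, so Q' = 175.
Then Pb = 304/3 − (1/3)·175 = 43 and Ps = 172/9 + (2/9)·175 = 58.
ΔCS = ½(148 + 175)(52 − 43) = 1453.5; ΔPS = ½(148 + 175)(58 − 52) = 969.
Government spending = 15 × 175 = 2625.
DWL = ½ × 15 × (175 − 148) = 202.5; fraction = 202.5 / 2625 = 27/350.

DWL / government spending = 27/350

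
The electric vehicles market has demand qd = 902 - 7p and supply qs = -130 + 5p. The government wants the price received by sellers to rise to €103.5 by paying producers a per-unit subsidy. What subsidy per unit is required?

Required subsidy s = €30 per unit

At a seller price of 103.5, quantity supplied is -130 + 5·103.5 = 387.5.
Buyers absorb 387.5 only when they pay pb with 902 − 7·pb = 387.5, i.e. pb = 73.5.
s = ps − pb = 103.5 − 73.5 = 30.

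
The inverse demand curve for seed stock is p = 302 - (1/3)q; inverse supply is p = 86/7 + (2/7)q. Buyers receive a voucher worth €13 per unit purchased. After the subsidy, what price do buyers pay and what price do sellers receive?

Buyers pay €139; sellers receive €152

Pre-subsidy: 302 - (1/3)q = 86/7 + (2/7)q gives q* = 468 and p* = 146.
With the rebate, buyers effectively pay pb = ps − 13, where ps is the price sellers receive.
On the curves, pb = 302 - (1/3)q and ps = 86/7 + (2/7)q; the wedge ps − pb = 13 gives 86/7 + (2/7)q − (302 - (1/3)q) = 13, so q' = 489.
Then pb = 302 − (1/3)·489 = 139 and ps = 86/7 + (2/7)·489 = 152.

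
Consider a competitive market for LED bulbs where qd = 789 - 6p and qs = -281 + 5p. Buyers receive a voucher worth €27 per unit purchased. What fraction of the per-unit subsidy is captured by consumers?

Pre-subsidy: 789 - 6p = -281 + 5p gives p* = 1070/11, q* = 2259/11.
With the rebate, buyers effectively pay pb = ps − 27, where ps is the price sellers receive.
Demand in terms of ps becomes qd = 789 − 6(ps − 27) = 951 - 6ps. Setting this equal to supply: 951 - 6ps = -281 + 5ps, so ps = 112.
Buyers pay pb = 112 − 27 = 85; q' = -281 + 5·112 = 279.
Buyers' price falls by p* − pb = 1070/11 − 85 = 135/11; sellers' price rises by ps − p* = 112 − 1070/11 = 162/11.
So consumers capture (135/11)/27 = 5/11 of each unit of subsidy.

Consumer share = 5/11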